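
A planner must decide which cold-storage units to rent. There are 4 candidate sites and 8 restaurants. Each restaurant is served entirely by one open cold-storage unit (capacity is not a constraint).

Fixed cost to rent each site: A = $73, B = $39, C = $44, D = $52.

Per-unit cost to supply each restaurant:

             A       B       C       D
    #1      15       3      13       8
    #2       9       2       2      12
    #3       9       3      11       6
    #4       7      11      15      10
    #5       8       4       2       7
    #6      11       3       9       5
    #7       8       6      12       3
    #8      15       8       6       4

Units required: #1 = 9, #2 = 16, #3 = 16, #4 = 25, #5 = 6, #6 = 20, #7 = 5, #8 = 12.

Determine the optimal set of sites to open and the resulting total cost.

For any fixed open set, each restaurant goes to its cheapest open site; total = fixed + service.
{A, B, D}: #1→B 3·9=27, #2→B 2·16=32, #3→B 3·16=48, #4→A 7·25=175, #5→B 4·6=24, #6→B 3·20=60, #7→D 3·5=15, #8→D 4·12=48. Service 429; fixed 164; total 593.
{B, D}: service 504 + fixed 91 = 595
{A, B}: service 492 + fixed 112 = 604
{A, B, C, D}: service 417 + fixed 208 = 625
No other subset beats 593.

Open A, B and D; minimum total cost 593.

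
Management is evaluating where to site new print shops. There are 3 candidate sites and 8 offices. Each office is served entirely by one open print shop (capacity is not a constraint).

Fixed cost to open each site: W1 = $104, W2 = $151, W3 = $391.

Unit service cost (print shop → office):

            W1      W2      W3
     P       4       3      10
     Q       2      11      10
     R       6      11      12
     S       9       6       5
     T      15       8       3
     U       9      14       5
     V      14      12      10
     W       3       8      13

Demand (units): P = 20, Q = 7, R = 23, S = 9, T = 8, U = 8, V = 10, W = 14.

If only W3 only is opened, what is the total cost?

Each office is assigned to its cheapest site among the open ones.
{W3}: P→W3 10·20=200, Q→W3 10·7=70, R→W3 12·23=276, S→W3 5·9=45, T→W3 3·8=24, U→W3 5·8=40, V→W3 10·10=100, W→W3 13·14=182. Service 937; fixed 391; total 1328.

Total cost: 1328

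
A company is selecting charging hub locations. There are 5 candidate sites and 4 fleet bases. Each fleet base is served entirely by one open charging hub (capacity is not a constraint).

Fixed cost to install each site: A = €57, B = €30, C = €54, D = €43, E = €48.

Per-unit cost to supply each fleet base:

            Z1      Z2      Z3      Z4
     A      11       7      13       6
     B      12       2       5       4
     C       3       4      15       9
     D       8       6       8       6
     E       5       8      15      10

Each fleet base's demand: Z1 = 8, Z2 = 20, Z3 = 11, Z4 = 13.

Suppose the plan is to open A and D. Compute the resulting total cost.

Each fleet base is assigned to its cheapest site among the open ones.
{A, D}: Z1→D 8·8=64, Z2→D 6·20=120, Z3→D 8·11=88, Z4→A 6·13=78. Service 350; fixed 100; total 450.

Total cost: 450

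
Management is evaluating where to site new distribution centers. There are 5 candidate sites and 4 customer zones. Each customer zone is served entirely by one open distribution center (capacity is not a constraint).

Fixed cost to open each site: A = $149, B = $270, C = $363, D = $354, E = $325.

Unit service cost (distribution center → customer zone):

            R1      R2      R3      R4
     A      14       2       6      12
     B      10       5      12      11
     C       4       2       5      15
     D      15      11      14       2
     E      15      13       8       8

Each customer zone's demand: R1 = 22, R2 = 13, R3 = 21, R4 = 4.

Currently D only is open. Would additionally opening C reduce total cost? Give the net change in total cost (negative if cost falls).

Yes — net change −185 (cost falls by 185).

Current service cost with {D}: 775.
Adding C: each customer zone re-picks its cheapest; new service cost 227, saving 548.
Extra fixed cost: 363. Net change = 363 − 548 = -185.
(Totals: 1129 → 944.)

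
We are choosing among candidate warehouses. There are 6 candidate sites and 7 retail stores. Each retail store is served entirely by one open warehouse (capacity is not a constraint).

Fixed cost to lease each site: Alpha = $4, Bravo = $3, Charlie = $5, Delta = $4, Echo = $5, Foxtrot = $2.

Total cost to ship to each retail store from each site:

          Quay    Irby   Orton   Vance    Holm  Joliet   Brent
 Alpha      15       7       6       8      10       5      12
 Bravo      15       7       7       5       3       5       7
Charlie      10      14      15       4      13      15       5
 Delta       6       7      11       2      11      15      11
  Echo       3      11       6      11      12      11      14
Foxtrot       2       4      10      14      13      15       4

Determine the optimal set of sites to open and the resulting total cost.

Open Bravo and Foxtrot; minimum total cost 35.

For any fixed open set, each retail store goes to its cheapest open site; total = fixed + service.
{Bravo, Foxtrot}: Quay→Foxtrot 2, Irby→Foxtrot 4, Orton→Bravo 7, Vance→Bravo 5, Holm→Bravo 3, Joliet→Bravo 5, Brent→Foxtrot 4. Service 30; fixed 5; total 35.
{Bravo, Delta, Foxtrot}: service 27 + fixed 9 = 36
{Alpha, Bravo, Foxtrot}: Quay→Foxtrot 2, Irby→Foxtrot 4, Orton→Alpha 6, Vance→Bravo 5, Holm→Bravo 3, Joliet→Alpha 5, Brent→Foxtrot 4. Service 29; fixed 9; total 38.
{Alpha, Bravo, Charlie, Delta, Echo, Foxtrot}: service 26 + fixed 23 = 49
No other subset beats 35.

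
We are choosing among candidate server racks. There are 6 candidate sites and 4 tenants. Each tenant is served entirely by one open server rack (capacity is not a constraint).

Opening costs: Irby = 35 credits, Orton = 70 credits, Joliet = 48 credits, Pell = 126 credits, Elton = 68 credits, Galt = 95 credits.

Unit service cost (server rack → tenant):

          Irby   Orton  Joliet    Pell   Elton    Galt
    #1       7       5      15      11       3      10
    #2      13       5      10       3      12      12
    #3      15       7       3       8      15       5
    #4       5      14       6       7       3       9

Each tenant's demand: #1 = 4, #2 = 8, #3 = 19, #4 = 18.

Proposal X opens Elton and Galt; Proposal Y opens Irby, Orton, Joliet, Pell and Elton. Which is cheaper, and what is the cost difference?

Proposal X: {Elton, Galt}: #1→Elton 3·4=12, #2→Elton 12·8=96, #3→Galt 5·19=95, #4→Elton 3·18=54. Service 257; fixed 163; total 420.
Proposal Y: {Irby, Orton, Joliet, Pell, Elton}: #1→Elton 3·4=12, #2→Pell 3·8=24, #3→Joliet 3·19=57, #4→Elton 3·18=54. Service 147; fixed 347; total 494.
Difference: |420 − 494| = 74.

Proposal X is cheaper by 74.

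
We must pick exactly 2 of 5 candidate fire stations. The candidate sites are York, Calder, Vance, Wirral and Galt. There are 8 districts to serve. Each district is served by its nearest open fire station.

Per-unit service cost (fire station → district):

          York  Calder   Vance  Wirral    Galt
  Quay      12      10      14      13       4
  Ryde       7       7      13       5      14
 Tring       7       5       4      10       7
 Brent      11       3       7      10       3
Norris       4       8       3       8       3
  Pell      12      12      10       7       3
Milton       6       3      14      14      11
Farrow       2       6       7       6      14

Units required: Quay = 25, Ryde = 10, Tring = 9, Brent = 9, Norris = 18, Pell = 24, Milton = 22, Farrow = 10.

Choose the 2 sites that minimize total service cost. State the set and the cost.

Choose Calder and Galt; total service cost 494.

With exactly 2 open, each district uses its cheapest among the chosen.
{Calder, Galt}: Quay→Galt 4·25=100, Ryde→Calder 7·10=70, Tring→Calder 5·9=45, Brent→Calder 3·9=27, Norris→Galt 3·18=54, Pell→Galt 3·24=72, Milton→Calder 3·22=66, Farrow→Calder 6·10=60. Service cost 494.
{York, Galt}: service cost 538
{Wirral, Galt}: service cost 668
Among all 10 size-2 choices, {Calder, Galt} is lowest.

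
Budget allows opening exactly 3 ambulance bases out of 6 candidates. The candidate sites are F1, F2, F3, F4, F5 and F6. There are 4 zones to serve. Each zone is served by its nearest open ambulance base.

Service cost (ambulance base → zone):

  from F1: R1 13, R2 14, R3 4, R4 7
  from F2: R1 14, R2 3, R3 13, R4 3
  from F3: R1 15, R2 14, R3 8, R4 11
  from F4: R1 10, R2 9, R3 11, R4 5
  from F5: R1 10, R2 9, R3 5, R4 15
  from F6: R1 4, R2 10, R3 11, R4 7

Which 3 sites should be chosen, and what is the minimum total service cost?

With exactly 3 open, each zone uses its cheapest among the chosen.
{F1, F2, F6}: R1→F6 4, R2→F2 3, R3→F1 4, R4→F2 3. Service cost 14.
{F2, F5, F6}: service cost 15
{F2, F3, F6}: service cost 18
Among all 20 size-3 choices, {F1, F2, F6} is lowest.

Choose F1, F2 and F6; total service cost 14.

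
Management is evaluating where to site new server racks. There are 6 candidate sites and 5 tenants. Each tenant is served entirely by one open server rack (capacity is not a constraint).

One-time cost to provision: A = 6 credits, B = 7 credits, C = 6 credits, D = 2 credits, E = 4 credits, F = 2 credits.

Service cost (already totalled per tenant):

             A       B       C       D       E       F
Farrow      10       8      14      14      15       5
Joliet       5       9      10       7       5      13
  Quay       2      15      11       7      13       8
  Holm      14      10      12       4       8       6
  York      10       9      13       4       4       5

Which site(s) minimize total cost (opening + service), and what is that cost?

For any fixed open set, each tenant goes to its cheapest open site; total = fixed + service.
{A, D, F}: Farrow→F 5, Joliet→A 5, Quay→A 2, Holm→D 4, York→D 4. Service 20; fixed 10; total 30.
{A, F}: service 23 + fixed 8 = 31
{D, F}: service 27 + fixed 4 = 31
{A, B, C, D, E, F}: Farrow→F 5, Joliet→A 5, Quay→A 2, Holm→D 4, York→D 4. Service 20; fixed 27; total 47.
No other subset beats 30.

Open A, D and F; minimum total cost 30.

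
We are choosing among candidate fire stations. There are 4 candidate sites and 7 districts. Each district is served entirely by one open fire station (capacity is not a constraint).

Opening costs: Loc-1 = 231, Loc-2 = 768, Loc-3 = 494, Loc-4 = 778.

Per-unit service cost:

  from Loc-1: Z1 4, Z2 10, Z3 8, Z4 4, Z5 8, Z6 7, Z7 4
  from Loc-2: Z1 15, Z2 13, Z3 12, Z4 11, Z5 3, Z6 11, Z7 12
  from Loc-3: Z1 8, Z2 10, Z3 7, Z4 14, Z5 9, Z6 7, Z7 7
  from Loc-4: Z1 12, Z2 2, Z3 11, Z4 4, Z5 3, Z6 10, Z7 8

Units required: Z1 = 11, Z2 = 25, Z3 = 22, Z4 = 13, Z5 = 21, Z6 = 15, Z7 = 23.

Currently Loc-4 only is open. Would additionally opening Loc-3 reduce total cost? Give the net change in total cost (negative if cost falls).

Current service cost with {Loc-4}: 873.
Adding Loc-3: each district re-picks its cheapest; new service cost 673, saving 200.
Extra fixed cost: 494. Net change = 494 − 200 = 294.
(Totals: 1651 → 1945.)

No — net change +294 (cost rises by 294).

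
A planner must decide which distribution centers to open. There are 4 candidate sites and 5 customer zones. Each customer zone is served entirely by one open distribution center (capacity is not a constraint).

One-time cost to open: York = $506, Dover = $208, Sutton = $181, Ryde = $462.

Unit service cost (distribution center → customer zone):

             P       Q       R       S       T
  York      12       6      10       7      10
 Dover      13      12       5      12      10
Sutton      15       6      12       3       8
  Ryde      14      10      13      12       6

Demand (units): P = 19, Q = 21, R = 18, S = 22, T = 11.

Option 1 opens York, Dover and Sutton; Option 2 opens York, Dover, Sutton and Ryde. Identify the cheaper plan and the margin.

Option 1: {York, Dover, Sutton}: P→York 12·19=228, Q→York 6·21=126, R→Dover 5·18=90, S→Sutton 3·22=66, T→Sutton 8·11=88. Service 598; fixed 895; total 1493.
Option 2: {York, Dover, Sutton, Ryde}: P→York 12·19=228, Q→York 6·21=126, R→Dover 5·18=90, S→Sutton 3·22=66, T→Ryde 6·11=66. Service 576; fixed 1357; total 1933.
Difference: |1493 − 1933| = 440.

Option 1 is cheaper by 440.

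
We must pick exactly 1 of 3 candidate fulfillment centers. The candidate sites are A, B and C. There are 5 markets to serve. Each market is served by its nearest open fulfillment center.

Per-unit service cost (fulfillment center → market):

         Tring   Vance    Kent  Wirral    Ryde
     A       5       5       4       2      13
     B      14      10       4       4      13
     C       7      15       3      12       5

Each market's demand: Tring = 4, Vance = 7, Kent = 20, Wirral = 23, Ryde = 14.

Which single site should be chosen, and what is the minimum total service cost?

Choose A only; total service cost 363.

With exactly 1 open, each market uses its cheapest among the chosen.
{A}: Tring→A 5·4=20, Vance→A 5·7=35, Kent→A 4·20=80, Wirral→A 2·23=46, Ryde→A 13·14=182. Service cost 363.
{B}: service cost 480
{C}: service cost 539
Among all 3 size-1 choices, {A} is lowest.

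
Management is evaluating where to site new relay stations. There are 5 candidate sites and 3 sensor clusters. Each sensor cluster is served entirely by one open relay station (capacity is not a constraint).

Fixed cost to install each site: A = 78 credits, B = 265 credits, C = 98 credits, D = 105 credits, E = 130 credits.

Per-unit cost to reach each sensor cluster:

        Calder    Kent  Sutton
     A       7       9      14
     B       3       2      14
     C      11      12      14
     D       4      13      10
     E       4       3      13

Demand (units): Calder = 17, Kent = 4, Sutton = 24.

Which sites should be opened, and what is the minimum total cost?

Open D only; minimum total cost 465.

For any fixed open set, each sensor cluster goes to its cheapest open site; total = fixed + service.
{D}: Calder→D 4·17=68, Kent→D 13·4=52, Sutton→D 10·24=240. Service 360; fixed 105; total 465.
{E}: service 392 + fixed 130 = 522
{A, D}: Calder→D 4·17=68, Kent→A 9·4=36, Sutton→D 10·24=240. Service 344; fixed 183; total 527.
{A, B, C, D, E}: service 299 + fixed 676 = 975
No other subset beats 465.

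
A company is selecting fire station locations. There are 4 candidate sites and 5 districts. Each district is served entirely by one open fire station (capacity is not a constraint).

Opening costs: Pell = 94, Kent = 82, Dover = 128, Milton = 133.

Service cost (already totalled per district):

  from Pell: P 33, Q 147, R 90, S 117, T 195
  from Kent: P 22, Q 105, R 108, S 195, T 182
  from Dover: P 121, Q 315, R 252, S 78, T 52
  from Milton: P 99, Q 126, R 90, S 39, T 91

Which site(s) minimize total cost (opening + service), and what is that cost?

Open Kent and Milton; minimum total cost 562.

For any fixed open set, each district goes to its cheapest open site; total = fixed + service.
{Kent, Milton}: P→Kent 22, Q→Kent 105, R→Milton 90, S→Milton 39, T→Milton 91. Service 347; fixed 215; total 562.
{Kent, Dover}: service 365 + fixed 210 = 575
{Milton}: service 445 + fixed 133 = 578
{Pell, Kent, Dover, Milton}: P→Kent 22, Q→Kent 105, R→Pell 90, S→Milton 39, T→Dover 52. Service 308; fixed 437; total 745.
No other subset beats 562.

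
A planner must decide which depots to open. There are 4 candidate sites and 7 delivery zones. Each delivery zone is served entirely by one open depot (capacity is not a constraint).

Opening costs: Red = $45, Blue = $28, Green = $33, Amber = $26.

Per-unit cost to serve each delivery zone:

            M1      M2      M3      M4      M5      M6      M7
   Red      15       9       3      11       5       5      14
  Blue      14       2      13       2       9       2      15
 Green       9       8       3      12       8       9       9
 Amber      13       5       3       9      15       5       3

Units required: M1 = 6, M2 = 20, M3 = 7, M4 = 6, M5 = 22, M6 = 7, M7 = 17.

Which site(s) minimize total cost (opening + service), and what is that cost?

Open Red, Blue and Amber; minimum total cost 425.

For any fixed open set, each delivery zone goes to its cheapest open site; total = fixed + service.
{Red, Blue, Amber}: M1→Amber 13·6=78, M2→Blue 2·20=40, M3→Red 3·7=21, M4→Blue 2·6=12, M5→Red 5·22=110, M6→Blue 2·7=14, M7→Amber 3·17=51. Service 326; fixed 99; total 425.
{Red, Blue, Green, Amber}: service 302 + fixed 132 = 434
{Blue, Green, Amber}: service 368 + fixed 87 = 455
{Amber}: service 669 + fixed 26 = 695
No other subset beats 425.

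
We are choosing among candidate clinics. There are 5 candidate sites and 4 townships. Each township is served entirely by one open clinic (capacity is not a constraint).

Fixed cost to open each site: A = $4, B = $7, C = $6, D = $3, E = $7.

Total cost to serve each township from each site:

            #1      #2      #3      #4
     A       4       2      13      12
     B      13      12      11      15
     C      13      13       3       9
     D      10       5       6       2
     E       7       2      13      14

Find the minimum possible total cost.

For any fixed open set, each township goes to its cheapest open site; total = fixed + service.
{A, D}: #1→A 4, #2→A 2, #3→D 6, #4→D 2. Service 14; fixed 7; total 21.
{A, C, D}: service 11 + fixed 13 = 24
{D}: #1→D 10, #2→D 5, #3→D 6, #4→D 2. Service 23; fixed 3; total 26.
{A, B, C, D, E}: service 11 + fixed 27 = 38
No other subset beats 21.

Minimum total cost: 21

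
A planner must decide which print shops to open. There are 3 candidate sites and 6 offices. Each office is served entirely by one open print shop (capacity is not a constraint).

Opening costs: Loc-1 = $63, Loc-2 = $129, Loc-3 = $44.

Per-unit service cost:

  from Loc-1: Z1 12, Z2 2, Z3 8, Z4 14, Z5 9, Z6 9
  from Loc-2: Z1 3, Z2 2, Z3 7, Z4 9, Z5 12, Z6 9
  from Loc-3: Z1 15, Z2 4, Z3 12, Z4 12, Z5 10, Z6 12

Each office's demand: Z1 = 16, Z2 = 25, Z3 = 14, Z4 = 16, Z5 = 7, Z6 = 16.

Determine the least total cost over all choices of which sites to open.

Minimum total cost: 697

For any fixed open set, each office goes to its cheapest open site; total = fixed + service.
{Loc-2}: Z1→Loc-2 3·16=48, Z2→Loc-2 2·25=50, Z3→Loc-2 7·14=98, Z4→Loc-2 9·16=144, Z5→Loc-2 12·7=84, Z6→Loc-2 9·16=144. Service 568; fixed 129; total 697.
{Loc-2, Loc-3}: service 554 + fixed 173 = 727
{Loc-1, Loc-2}: service 547 + fixed 192 = 739
{Loc-1, Loc-2, Loc-3}: service 547 + fixed 236 = 783
(All 7 nonempty subsets were checked; Loc-2 only is lowest.)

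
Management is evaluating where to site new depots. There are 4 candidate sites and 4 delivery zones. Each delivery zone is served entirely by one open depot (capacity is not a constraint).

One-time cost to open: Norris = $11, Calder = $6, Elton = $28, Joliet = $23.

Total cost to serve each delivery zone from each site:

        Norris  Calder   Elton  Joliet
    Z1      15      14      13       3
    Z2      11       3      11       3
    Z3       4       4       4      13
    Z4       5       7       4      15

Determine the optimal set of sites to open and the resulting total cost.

Open Calder only; minimum total cost 34.

For any fixed open set, each delivery zone goes to its cheapest open site; total = fixed + service.
{Calder}: Z1→Calder 14, Z2→Calder 3, Z3→Calder 4, Z4→Calder 7. Service 28; fixed 6; total 34.
{Norris, Calder}: service 26 + fixed 17 = 43
{Norris}: Z1→Norris 15, Z2→Norris 11, Z3→Norris 4, Z4→Norris 5. Service 35; fixed 11; total 46.
{Norris, Calder, Elton, Joliet}: Z1→Joliet 3, Z2→Calder 3, Z3→Norris 4, Z4→Elton 4. Service 14; fixed 68; total 82.
No other subset beats 34.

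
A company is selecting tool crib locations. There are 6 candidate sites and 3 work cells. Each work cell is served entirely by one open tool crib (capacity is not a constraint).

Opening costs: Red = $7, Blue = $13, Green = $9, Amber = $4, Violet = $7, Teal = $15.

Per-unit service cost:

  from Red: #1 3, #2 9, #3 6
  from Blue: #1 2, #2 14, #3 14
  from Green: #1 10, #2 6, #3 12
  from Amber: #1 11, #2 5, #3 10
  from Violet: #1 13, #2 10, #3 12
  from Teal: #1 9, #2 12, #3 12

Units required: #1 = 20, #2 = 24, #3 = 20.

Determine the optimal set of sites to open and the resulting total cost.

Open Red, Blue and Amber; minimum total cost 304.

For any fixed open set, each work cell goes to its cheapest open site; total = fixed + service.
{Red, Blue, Amber}: #1→Blue 2·20=40, #2→Amber 5·24=120, #3→Red 6·20=120. Service 280; fixed 24; total 304.
{Red, Blue, Amber, Violet}: service 280 + fixed 31 = 311
{Red, Amber}: #1→Red 3·20=60, #2→Amber 5·24=120, #3→Red 6·20=120. Service 300; fixed 11; total 311.
{Red, Blue, Green, Amber, Violet, Teal}: service 280 + fixed 55 = 335
No other subset beats 304.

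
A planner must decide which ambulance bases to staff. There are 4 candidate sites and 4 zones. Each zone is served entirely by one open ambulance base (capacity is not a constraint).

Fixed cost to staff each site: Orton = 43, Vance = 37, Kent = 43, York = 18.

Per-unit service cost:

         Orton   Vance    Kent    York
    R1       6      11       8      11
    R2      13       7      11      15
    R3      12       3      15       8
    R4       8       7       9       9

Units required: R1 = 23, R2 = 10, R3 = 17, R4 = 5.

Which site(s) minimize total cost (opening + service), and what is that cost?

Open Orton and Vance; minimum total cost 374.

For any fixed open set, each zone goes to its cheapest open site; total = fixed + service.
{Orton, Vance}: R1→Orton 6·23=138, R2→Vance 7·10=70, R3→Vance 3·17=51, R4→Vance 7·5=35. Service 294; fixed 80; total 374.
{Orton, Vance, York}: service 294 + fixed 98 = 392
{Orton, Vance, Kent}: R1→Orton 6·23=138, R2→Vance 7·10=70, R3→Vance 3·17=51, R4→Vance 7·5=35. Service 294; fixed 123; total 417.
{Orton, Vance, Kent, York}: R1→Orton 6·23=138, R2→Vance 7·10=70, R3→Vance 3·17=51, R4→Vance 7·5=35. Service 294; fixed 141; total 435.
No other subset beats 374.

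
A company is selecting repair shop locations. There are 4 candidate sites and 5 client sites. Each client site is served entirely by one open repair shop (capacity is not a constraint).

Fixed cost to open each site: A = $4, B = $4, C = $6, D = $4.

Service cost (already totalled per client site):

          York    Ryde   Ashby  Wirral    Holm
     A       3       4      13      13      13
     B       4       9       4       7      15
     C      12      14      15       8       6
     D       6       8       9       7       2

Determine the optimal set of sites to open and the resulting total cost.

Open A, B and D; minimum total cost 32.

For any fixed open set, each client site goes to its cheapest open site; total = fixed + service.
{A, B, D}: York→A 3, Ryde→A 4, Ashby→B 4, Wirral→B 7, Holm→D 2. Service 20; fixed 12; total 32.
{A, D}: York→A 3, Ryde→A 4, Ashby→D 9, Wirral→D 7, Holm→D 2. Service 25; fixed 8; total 33.
{B, D}: York→B 4, Ryde→D 8, Ashby→B 4, Wirral→B 7, Holm→D 2. Service 25; fixed 8; total 33.
{A, B, C, D}: service 20 + fixed 18 = 38
(All 15 nonempty subsets were checked; A, B and D is lowest.)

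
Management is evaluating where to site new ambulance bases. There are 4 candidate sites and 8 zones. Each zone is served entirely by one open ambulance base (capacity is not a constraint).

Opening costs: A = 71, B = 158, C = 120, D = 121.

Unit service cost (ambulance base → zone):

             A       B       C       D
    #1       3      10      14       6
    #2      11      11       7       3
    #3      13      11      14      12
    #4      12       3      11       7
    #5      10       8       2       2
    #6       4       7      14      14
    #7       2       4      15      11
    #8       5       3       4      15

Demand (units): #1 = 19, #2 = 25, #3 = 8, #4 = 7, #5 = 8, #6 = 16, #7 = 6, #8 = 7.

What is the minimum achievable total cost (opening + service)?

Minimum total cost: 596

For any fixed open set, each zone goes to its cheapest open site; total = fixed + service.
{A, D}: #1→A 3·19=57, #2→D 3·25=75, #3→D 12·8=96, #4→D 7·7=49, #5→D 2·8=16, #6→A 4·16=64, #7→A 2·6=12, #8→A 5·7=35. Service 404; fixed 192; total 596.
{A, B, D}: service 354 + fixed 350 = 704
{A, C, D}: service 397 + fixed 312 = 709
{A, B, C, D}: service 354 + fixed 470 = 824
No other subset beats 596.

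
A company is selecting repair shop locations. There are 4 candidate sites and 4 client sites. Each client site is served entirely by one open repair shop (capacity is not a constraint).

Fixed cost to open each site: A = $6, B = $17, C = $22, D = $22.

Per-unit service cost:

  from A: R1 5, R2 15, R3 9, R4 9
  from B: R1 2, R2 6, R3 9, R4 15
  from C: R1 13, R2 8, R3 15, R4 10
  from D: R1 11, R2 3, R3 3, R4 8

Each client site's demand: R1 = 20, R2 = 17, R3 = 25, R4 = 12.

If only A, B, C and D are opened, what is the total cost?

Total cost: 329

Each client site is assigned to its cheapest site among the open ones.
{A, B, C, D}: R1→B 2·20=40, R2→D 3·17=51, R3→D 3·25=75, R4→D 8·12=96. Service 262; fixed 67; total 329.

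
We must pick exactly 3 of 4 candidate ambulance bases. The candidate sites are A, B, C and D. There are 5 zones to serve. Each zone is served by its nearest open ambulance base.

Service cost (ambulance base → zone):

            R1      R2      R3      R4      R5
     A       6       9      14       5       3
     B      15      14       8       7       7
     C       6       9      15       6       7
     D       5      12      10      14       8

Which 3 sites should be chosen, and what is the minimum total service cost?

With exactly 3 open, each zone uses its cheapest among the chosen.
{A, B, D}: R1→D 5, R2→A 9, R3→B 8, R4→A 5, R5→A 3. Service cost 30.
{A, B, C}: service cost 31
{A, C, D}: service cost 32
Among all 4 size-3 choices, {A, B, D} is lowest.

Choose A, B and D; total service cost 30.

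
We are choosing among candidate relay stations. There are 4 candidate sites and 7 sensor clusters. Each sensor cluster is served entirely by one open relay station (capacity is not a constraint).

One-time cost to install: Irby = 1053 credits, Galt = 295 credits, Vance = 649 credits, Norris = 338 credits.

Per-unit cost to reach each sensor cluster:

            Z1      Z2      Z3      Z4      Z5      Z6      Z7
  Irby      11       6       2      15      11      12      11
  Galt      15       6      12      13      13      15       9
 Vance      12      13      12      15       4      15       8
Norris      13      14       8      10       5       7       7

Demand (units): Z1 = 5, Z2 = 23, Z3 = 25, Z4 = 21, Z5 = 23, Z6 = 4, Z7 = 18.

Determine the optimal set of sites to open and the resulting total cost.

Open Norris only; minimum total cost 1404.

For any fixed open set, each sensor cluster goes to its cheapest open site; total = fixed + service.
{Norris}: Z1→Norris 13·5=65, Z2→Norris 14·23=322, Z3→Norris 8·25=200, Z4→Norris 10·21=210, Z5→Norris 5·23=115, Z6→Norris 7·4=28, Z7→Norris 7·18=126. Service 1066; fixed 338; total 1404.
{Galt, Norris}: service 882 + fixed 633 = 1515
{Galt}: service 1307 + fixed 295 = 1602
{Irby, Galt, Vance, Norris}: service 699 + fixed 2335 = 3034
(All 15 nonempty subsets were checked; Norris only is lowest.)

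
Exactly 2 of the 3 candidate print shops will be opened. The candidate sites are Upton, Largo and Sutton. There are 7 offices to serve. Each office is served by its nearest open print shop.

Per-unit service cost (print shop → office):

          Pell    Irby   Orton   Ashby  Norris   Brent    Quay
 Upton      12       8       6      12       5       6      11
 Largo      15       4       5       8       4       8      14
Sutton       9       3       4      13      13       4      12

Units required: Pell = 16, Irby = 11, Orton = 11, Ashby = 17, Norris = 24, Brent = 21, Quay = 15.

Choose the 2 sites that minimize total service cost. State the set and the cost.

Choose Largo and Sutton; total service cost 717.

With exactly 2 open, each office uses its cheapest among the chosen.
{Largo, Sutton}: Pell→Sutton 9·16=144, Irby→Sutton 3·11=33, Orton→Sutton 4·11=44, Ashby→Largo 8·17=136, Norris→Largo 4·24=96, Brent→Sutton 4·21=84, Quay→Sutton 12·15=180. Service cost 717.
{Upton, Sutton}: service cost 794
{Upton, Largo}: service cost 814
Among all 3 size-2 choices, {Largo, Sutton} is lowest.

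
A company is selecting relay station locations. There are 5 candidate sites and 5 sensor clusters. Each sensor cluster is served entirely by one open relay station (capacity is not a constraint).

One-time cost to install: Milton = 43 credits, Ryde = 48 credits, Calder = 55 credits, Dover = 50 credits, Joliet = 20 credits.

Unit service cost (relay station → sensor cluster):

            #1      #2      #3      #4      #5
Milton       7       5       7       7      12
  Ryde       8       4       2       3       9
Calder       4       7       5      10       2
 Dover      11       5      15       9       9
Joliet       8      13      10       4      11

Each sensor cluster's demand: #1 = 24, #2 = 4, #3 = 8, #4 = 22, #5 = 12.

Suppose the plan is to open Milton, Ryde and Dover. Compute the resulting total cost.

Each sensor cluster is assigned to its cheapest site among the open ones.
{Milton, Ryde, Dover}: #1→Milton 7·24=168, #2→Ryde 4·4=16, #3→Ryde 2·8=16, #4→Ryde 3·22=66, #5→Ryde 9·12=108. Service 374; fixed 141; total 515.

Total cost: 515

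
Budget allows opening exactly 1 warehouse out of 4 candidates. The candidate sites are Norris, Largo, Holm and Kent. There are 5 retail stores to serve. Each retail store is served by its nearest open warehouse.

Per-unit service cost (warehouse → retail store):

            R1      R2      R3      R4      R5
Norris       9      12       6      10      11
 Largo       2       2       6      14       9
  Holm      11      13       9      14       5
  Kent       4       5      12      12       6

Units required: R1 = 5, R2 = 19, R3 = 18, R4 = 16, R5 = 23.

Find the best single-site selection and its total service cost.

Choose Largo only; total service cost 587.

With exactly 1 open, each retail store uses its cheapest among the chosen.
{Largo}: R1→Largo 2·5=10, R2→Largo 2·19=38, R3→Largo 6·18=108, R4→Largo 14·16=224, R5→Largo 9·23=207. Service cost 587.
{Kent}: service cost 661
{Norris}: service cost 794
Among all 4 size-1 choices, {Largo} is lowest.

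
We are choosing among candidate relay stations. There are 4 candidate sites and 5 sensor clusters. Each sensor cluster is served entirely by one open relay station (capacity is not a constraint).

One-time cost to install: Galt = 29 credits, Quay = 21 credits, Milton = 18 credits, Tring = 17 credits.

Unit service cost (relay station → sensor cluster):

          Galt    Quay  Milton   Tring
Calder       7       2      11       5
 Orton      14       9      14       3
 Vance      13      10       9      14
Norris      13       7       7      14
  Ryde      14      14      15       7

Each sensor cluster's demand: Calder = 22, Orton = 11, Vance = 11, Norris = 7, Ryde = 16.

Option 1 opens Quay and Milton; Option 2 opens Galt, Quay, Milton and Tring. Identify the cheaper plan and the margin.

Option 2 is cheaper by 132.

Option 1: {Quay, Milton}: Calder→Quay 2·22=44, Orton→Quay 9·11=99, Vance→Milton 9·11=99, Norris→Quay 7·7=49, Ryde→Quay 14·16=224. Service 515; fixed 39; total 554.
Option 2: {Galt, Quay, Milton, Tring}: Calder→Quay 2·22=44, Orton→Tring 3·11=33, Vance→Milton 9·11=99, Norris→Quay 7·7=49, Ryde→Tring 7·16=112. Service 337; fixed 85; total 422.
Difference: |554 − 422| = 132.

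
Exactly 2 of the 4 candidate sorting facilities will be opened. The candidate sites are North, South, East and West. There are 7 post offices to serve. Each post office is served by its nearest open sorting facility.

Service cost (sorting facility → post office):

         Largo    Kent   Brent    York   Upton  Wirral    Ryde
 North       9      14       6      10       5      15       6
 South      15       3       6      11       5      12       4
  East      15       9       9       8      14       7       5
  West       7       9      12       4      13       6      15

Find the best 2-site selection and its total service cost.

Choose South and West; total service cost 35.

With exactly 2 open, each post office uses its cheapest among the chosen.
{South, West}: Largo→West 7, Kent→South 3, Brent→South 6, York→West 4, Upton→South 5, Wirral→West 6, Ryde→South 4. Service cost 35.
{North, West}: service cost 43
{South, East}: service cost 48
Among all 6 size-2 choices, {South, West} is lowest.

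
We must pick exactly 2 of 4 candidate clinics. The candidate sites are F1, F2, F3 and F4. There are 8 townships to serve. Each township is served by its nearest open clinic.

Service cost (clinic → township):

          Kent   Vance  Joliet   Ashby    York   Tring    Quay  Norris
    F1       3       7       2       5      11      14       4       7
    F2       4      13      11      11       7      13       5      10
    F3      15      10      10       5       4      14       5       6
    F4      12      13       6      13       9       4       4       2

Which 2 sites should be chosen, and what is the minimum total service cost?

Choose F1 and F4; total service cost 36.

With exactly 2 open, each township uses its cheapest among the chosen.
{F1, F4}: Kent→F1 3, Vance→F1 7, Joliet→F1 2, Ashby→F1 5, York→F4 9, Tring→F4 4, Quay→F1 4, Norris→F4 2. Service cost 36.
{F1, F3}: service cost 45
{F3, F4}: service cost 47
Among all 6 size-2 choices, {F1, F4} is lowest.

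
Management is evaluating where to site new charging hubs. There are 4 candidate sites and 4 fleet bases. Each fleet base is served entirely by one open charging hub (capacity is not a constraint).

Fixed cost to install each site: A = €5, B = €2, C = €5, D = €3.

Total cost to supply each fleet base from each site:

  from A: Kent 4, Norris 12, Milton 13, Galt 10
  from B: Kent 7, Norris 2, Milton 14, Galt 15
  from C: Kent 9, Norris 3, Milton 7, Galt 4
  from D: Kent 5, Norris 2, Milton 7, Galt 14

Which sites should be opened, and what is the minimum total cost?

For any fixed open set, each fleet base goes to its cheapest open site; total = fixed + service.
{C, D}: Kent→D 5, Norris→D 2, Milton→C 7, Galt→C 4. Service 18; fixed 8; total 26.
{B, C}: service 20 + fixed 7 = 27
{A, C}: service 18 + fixed 10 = 28
{A, B, C, D}: service 17 + fixed 15 = 32
No other subset beats 26.

Open C and D; minimum total cost 26.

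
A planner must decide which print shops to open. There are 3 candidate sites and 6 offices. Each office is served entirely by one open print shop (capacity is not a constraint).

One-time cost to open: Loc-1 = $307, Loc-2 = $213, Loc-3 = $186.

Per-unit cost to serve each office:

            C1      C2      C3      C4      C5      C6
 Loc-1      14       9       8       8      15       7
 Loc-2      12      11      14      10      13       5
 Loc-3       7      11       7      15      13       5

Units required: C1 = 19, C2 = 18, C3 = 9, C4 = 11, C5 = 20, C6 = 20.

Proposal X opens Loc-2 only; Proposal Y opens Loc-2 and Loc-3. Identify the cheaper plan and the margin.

Proposal X: {Loc-2}: C1→Loc-2 12·19=228, C2→Loc-2 11·18=198, C3→Loc-2 14·9=126, C4→Loc-2 10·11=110, C5→Loc-2 13·20=260, C6→Loc-2 5·20=100. Service 1022; fixed 213; total 1235.
Proposal Y: {Loc-2, Loc-3}: C1→Loc-3 7·19=133, C2→Loc-2 11·18=198, C3→Loc-3 7·9=63, C4→Loc-2 10·11=110, C5→Loc-2 13·20=260, C6→Loc-2 5·20=100. Service 864; fixed 399; total 1263.
Difference: |1235 − 1263| = 28.

Proposal X is cheaper by 28.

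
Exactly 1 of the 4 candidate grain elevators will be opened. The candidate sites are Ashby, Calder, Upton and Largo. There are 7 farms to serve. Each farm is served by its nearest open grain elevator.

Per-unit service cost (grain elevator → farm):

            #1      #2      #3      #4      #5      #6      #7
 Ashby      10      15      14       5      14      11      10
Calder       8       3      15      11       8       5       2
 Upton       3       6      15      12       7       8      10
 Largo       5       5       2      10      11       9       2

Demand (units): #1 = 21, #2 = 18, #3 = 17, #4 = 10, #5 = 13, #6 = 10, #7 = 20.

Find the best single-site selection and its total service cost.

With exactly 1 open, each farm uses its cheapest among the chosen.
{Largo}: #1→Largo 5·21=105, #2→Largo 5·18=90, #3→Largo 2·17=34, #4→Largo 10·10=100, #5→Largo 11·13=143, #6→Largo 9·10=90, #7→Largo 2·20=40. Service cost 602.
{Calder}: service cost 781
{Upton}: service cost 917
Among all 4 size-1 choices, {Largo} is lowest.

Choose Largo only; total service cost 602.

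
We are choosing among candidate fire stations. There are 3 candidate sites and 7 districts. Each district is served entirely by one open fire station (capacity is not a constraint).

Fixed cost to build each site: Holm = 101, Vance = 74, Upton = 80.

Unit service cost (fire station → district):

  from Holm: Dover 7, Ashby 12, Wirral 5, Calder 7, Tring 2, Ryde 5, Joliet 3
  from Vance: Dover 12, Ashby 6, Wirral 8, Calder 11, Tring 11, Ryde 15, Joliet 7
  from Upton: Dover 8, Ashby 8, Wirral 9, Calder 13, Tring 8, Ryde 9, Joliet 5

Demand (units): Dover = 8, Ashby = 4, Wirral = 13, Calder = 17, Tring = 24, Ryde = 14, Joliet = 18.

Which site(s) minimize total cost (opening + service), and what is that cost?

For any fixed open set, each district goes to its cheapest open site; total = fixed + service.
{Holm}: Dover→Holm 7·8=56, Ashby→Holm 12·4=48, Wirral→Holm 5·13=65, Calder→Holm 7·17=119, Tring→Holm 2·24=48, Ryde→Holm 5·14=70, Joliet→Holm 3·18=54. Service 460; fixed 101; total 561.
{Holm, Vance}: service 436 + fixed 175 = 611
{Holm, Upton}: service 444 + fixed 181 = 625
{Holm, Vance, Upton}: service 436 + fixed 255 = 691
No other subset beats 561.

Open Holm only; minimum total cost 561.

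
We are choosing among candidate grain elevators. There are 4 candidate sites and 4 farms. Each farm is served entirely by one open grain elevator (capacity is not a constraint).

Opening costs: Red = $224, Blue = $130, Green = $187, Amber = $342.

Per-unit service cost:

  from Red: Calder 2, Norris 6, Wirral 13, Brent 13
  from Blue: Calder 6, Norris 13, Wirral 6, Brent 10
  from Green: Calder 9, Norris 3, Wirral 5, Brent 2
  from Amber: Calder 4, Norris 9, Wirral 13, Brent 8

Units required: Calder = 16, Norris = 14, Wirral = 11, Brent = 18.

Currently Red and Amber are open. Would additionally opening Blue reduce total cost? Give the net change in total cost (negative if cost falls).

No — net change +53 (cost rises by 53).

Current service cost with {Red, Amber}: 403.
Adding Blue: each farm re-picks its cheapest; new service cost 326, saving 77.
Extra fixed cost: 130. Net change = 130 − 77 = 53.
(Totals: 969 → 1022.)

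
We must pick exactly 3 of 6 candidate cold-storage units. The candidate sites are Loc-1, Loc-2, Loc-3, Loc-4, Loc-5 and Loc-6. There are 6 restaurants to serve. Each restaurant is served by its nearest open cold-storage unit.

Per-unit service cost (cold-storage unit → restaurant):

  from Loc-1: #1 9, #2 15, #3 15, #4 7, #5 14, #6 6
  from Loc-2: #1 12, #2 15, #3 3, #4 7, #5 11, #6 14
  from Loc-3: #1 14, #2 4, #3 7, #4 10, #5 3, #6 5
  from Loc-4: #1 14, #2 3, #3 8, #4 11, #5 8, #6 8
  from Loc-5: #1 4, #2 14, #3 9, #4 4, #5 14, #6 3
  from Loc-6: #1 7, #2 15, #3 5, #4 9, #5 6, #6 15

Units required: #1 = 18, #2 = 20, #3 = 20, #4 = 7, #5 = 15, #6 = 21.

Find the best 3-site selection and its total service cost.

With exactly 3 open, each restaurant uses its cheapest among the chosen.
{Loc-2, Loc-3, Loc-5}: #1→Loc-5 4·18=72, #2→Loc-3 4·20=80, #3→Loc-2 3·20=60, #4→Loc-5 4·7=28, #5→Loc-3 3·15=45, #6→Loc-5 3·21=63. Service cost 348.
{Loc-3, Loc-5, Loc-6}: service cost 388
{Loc-2, Loc-4, Loc-5}: service cost 403
Among all 20 size-3 choices, {Loc-2, Loc-3, Loc-5} is lowest.

Choose Loc-2, Loc-3 and Loc-5; total service cost 348.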